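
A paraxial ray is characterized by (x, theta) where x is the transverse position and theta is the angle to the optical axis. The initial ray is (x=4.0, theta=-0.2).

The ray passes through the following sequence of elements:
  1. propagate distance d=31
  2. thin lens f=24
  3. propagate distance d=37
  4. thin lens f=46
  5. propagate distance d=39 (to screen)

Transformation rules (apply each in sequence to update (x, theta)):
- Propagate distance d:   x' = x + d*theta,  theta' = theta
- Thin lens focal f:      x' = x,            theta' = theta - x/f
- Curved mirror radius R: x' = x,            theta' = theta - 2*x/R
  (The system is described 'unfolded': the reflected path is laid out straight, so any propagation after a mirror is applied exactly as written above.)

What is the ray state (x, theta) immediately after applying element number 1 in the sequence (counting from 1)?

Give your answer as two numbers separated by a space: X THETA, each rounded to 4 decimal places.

Answer: -2.2000 -0.2000

Derivation:
Initial: x=4.0000 theta=-0.2000
After 1 (propagate distance d=31): x=-2.2000 theta=-0.2000
Rounded to 4 decimal places: x = -2.2000, theta = -0.2000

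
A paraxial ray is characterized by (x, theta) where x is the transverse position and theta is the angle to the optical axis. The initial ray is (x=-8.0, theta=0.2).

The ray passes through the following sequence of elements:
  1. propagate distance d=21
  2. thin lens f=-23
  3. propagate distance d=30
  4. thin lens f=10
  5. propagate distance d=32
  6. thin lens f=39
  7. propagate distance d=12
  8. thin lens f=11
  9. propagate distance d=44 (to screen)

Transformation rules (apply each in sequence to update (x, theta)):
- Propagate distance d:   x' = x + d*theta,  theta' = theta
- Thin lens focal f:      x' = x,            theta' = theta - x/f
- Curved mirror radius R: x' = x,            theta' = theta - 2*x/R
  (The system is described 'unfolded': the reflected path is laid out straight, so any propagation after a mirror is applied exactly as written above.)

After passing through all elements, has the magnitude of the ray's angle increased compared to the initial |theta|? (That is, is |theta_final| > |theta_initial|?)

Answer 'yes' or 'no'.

Answer: yes

Derivation:
Initial: x=-8.0000 theta=0.2000
After 1 (propagate distance d=21): x=-3.8000 theta=0.2000
After 2 (thin lens f=-23): x=-3.8000 theta=4/115 (≈0.0348)
After 3 (propagate distance d=30): x=-317/115 (≈-2.7565) theta=4/115 (≈0.0348)
After 4 (thin lens f=10): x=-317/115 (≈-2.7565) theta=357/1150 (≈0.3104)
After 5 (propagate distance d=32): x=4127/575 (≈7.1774) theta=357/1150 (≈0.3104)
After 6 (thin lens f=39): x=4127/575 (≈7.1774) theta=5669/44850 (≈0.1264)
After 7 (propagate distance d=12): x=64989/7475 (≈8.6942) theta=5669/44850 (≈0.1264)
After 8 (thin lens f=11): x=64989/7475 (≈8.6942) theta=-13103/19734 (≈-0.6640)
After 9 (propagate distance d=44 (to screen)): x=-460183/22425 (≈-20.5210) theta=-13103/19734 (≈-0.6640)
|theta_initial|=0.2000 |theta_final|=13103/19734 (≈0.6640) -> increased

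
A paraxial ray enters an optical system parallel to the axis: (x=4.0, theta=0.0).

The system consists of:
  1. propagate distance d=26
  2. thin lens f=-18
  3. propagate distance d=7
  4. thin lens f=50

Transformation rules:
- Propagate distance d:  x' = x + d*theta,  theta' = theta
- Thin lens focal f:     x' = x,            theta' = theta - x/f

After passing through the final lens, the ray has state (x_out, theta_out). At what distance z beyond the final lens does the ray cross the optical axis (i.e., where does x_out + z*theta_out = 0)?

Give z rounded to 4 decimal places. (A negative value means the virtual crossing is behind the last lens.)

Answer: -50.0000

Derivation:
Initial: x=4.0000 theta=0.0000
After 1 (propagate distance d=26): x=4.0000 theta=0.0000
After 2 (thin lens f=-18): x=4.0000 theta=2/9 (≈0.2222)
After 3 (propagate distance d=7): x=50/9 (≈5.5556) theta=2/9 (≈0.2222)
After 4 (thin lens f=50): x=50/9 (≈5.5556) theta=1/9 (≈0.1111)
z_focus = -x_out/theta_out = -(50/9)/(1/9) = -50.0000
Rounded to 4 decimal places: z = -50.0000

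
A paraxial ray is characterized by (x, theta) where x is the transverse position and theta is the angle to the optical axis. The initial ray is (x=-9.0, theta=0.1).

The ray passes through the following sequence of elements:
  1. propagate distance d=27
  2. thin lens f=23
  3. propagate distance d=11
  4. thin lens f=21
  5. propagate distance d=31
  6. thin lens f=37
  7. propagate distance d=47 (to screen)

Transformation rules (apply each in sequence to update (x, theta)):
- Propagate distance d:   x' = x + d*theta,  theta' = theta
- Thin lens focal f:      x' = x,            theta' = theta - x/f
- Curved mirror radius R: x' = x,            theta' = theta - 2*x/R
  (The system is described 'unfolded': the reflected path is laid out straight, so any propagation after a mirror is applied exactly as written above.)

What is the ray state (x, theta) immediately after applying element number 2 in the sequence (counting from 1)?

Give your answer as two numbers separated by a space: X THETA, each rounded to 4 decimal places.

Answer: -6.3000 0.3739

Derivation:
Initial: x=-9.0000 theta=0.1000
After 1 (propagate distance d=27): x=-6.3000 theta=0.1000
After 2 (thin lens f=23): x=-6.3000 theta=43/115 (≈0.3739)
Rounded to 4 decimal places: x = -6.3000, theta = 0.3739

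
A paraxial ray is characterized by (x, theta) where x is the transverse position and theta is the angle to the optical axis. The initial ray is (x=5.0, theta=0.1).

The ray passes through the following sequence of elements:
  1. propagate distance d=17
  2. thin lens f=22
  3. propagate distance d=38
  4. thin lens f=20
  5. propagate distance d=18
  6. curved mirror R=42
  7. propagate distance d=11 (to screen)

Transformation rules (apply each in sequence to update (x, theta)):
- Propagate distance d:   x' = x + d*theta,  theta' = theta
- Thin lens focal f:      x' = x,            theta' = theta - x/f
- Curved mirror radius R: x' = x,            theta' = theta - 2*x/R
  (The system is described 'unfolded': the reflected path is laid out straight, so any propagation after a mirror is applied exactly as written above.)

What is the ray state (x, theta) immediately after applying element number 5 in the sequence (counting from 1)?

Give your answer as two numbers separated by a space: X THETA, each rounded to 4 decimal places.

Answer: -3.7891 -0.1509

Derivation:
Initial: x=5.0000 theta=0.1000
After 1 (propagate distance d=17): x=6.7000 theta=0.1000
After 2 (thin lens f=22): x=6.7000 theta=-9/44 (≈-0.2045)
After 3 (propagate distance d=38): x=-59/55 (≈-1.0727) theta=-9/44 (≈-0.2045)
After 4 (thin lens f=20): x=-59/55 (≈-1.0727) theta=-83/550 (≈-0.1509)
After 5 (propagate distance d=18): x=-1042/275 (≈-3.7891) theta=-83/550 (≈-0.1509)
Rounded to 4 decimal places: x = -3.7891, theta = -0.1509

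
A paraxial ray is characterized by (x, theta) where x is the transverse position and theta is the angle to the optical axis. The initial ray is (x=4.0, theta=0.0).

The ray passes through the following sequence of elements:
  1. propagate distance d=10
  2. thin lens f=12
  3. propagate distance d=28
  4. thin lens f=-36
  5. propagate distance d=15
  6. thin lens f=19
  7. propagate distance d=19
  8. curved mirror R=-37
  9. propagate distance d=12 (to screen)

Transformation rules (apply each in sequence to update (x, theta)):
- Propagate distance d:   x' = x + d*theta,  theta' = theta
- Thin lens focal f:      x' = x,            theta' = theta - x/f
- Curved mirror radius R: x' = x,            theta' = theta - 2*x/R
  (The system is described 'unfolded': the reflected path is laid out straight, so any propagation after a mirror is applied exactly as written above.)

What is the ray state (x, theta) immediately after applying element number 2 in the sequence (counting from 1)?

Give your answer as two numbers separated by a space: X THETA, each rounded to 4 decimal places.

Initial: x=4.0000 theta=0.0000
After 1 (propagate distance d=10): x=4.0000 theta=0.0000
After 2 (thin lens f=12): x=4.0000 theta=-1/3 (≈-0.3333)
Rounded to 4 decimal places: x = 4.0000, theta = -0.3333

Answer: 4.0000 -0.3333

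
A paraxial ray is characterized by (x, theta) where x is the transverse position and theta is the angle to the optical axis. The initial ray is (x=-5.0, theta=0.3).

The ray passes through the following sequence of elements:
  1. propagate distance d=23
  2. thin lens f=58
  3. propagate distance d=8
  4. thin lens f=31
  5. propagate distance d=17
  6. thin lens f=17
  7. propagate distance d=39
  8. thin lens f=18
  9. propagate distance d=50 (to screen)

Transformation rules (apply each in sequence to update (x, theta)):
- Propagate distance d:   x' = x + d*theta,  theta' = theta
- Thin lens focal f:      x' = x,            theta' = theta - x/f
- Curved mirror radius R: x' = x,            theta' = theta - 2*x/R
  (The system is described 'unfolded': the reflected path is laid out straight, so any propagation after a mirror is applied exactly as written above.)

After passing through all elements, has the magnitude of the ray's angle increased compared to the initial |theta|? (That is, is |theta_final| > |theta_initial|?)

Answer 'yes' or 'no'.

Initial: x=-5.0000 theta=0.3000
After 1 (propagate distance d=23): x=1.9000 theta=0.3000
After 2 (thin lens f=58): x=1.9000 theta=31/116 (≈0.2672)
After 3 (propagate distance d=8): x=1171/290 (≈4.0379) theta=31/116 (≈0.2672)
After 4 (thin lens f=31): x=1171/290 (≈4.0379) theta=2463/17980 (≈0.1370)
After 5 (propagate distance d=17): x=114473/17980 (≈6.3667) theta=2463/17980 (≈0.1370)
After 6 (thin lens f=17): x=114473/17980 (≈6.3667) theta=-1171/4930 (≈-0.2375)
After 7 (propagate distance d=39): x=-885437/305660 (≈-2.8968) theta=-1171/4930 (≈-0.2375)
After 8 (thin lens f=18): x=-885437/305660 (≈-2.8968) theta=-14531/189720 (≈-0.0766)
After 9 (propagate distance d=50 (to screen)): x=-4625977/687735 (≈-6.7264) theta=-14531/189720 (≈-0.0766)
|theta_initial|=0.3000 |theta_final|=14531/189720 (≈0.0766) -> not increased

Answer: no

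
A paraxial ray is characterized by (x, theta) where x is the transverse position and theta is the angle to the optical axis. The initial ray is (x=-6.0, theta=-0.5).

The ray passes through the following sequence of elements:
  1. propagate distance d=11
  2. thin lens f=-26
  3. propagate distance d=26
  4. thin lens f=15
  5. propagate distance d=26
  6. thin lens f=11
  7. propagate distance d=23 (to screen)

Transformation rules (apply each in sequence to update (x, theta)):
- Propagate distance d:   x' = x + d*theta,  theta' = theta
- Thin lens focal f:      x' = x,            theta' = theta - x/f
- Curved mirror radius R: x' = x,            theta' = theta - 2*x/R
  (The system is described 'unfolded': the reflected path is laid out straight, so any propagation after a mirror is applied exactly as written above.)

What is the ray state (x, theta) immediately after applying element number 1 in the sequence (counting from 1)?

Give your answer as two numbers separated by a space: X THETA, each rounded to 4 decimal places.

Answer: -11.5000 -0.5000

Derivation:
Initial: x=-6.0000 theta=-0.5000
After 1 (propagate distance d=11): x=-11.5000 theta=-0.5000
Rounded to 4 decimal places: x = -11.5000, theta = -0.5000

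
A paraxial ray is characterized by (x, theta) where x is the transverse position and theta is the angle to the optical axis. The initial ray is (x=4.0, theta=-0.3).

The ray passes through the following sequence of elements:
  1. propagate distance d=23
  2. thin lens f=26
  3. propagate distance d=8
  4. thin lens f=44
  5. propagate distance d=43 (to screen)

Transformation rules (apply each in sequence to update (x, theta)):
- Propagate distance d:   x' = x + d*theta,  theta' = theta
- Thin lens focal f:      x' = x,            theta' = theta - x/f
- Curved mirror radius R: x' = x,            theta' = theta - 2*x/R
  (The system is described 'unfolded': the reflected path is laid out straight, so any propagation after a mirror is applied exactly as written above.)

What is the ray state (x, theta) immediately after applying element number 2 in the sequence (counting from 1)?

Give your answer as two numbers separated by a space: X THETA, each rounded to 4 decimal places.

Answer: -2.9000 -0.1885

Derivation:
Initial: x=4.0000 theta=-0.3000
After 1 (propagate distance d=23): x=-2.9000 theta=-0.3000
After 2 (thin lens f=26): x=-2.9000 theta=-49/260 (≈-0.1885)
Rounded to 4 decimal places: x = -2.9000, theta = -0.1885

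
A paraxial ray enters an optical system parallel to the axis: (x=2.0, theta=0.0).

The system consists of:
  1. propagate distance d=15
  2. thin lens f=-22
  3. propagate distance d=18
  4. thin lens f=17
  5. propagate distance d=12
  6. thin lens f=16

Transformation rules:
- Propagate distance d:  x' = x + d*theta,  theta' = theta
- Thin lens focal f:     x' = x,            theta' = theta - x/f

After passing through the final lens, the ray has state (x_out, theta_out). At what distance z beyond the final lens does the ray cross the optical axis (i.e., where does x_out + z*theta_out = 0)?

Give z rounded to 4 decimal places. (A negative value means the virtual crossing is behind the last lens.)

Answer: 8.3731

Derivation:
Initial: x=2.0000 theta=0.0000
After 1 (propagate distance d=15): x=2.0000 theta=0.0000
After 2 (thin lens f=-22): x=2.0000 theta=1/11 (≈0.0909)
After 3 (propagate distance d=18): x=40/11 (≈3.6364) theta=1/11 (≈0.0909)
After 4 (thin lens f=17): x=40/11 (≈3.6364) theta=-23/187 (≈-0.1230)
After 5 (propagate distance d=12): x=404/187 (≈2.1604) theta=-23/187 (≈-0.1230)
After 6 (thin lens f=16): x=404/187 (≈2.1604) theta=-193/748 (≈-0.2580)
z_focus = -x_out/theta_out = -(404/187)/(-193/748) = 1616/193 ≈ 8.3731
Rounded to 4 decimal places: z = 8.3731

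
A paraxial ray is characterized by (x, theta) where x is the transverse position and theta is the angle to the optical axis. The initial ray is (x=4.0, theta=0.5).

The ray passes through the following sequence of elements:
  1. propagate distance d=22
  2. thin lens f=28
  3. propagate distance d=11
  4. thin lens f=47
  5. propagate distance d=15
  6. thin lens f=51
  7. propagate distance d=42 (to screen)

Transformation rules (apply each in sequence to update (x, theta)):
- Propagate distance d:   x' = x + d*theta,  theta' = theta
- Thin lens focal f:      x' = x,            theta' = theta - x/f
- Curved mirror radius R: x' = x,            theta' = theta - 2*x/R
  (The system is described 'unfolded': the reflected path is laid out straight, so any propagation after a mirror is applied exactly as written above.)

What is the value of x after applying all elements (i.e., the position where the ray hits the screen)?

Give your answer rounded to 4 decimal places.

Initial: x=4.0000 theta=0.5000
After 1 (propagate distance d=22): x=15.0000 theta=0.5000
After 2 (thin lens f=28): x=15.0000 theta=-1/28 (≈-0.0357)
After 3 (propagate distance d=11): x=409/28 (≈14.6071) theta=-1/28 (≈-0.0357)
After 4 (thin lens f=47): x=409/28 (≈14.6071) theta=-114/329 (≈-0.3465)
After 5 (propagate distance d=15): x=1769/188 (≈9.4096) theta=-114/329 (≈-0.3465)
After 6 (thin lens f=51): x=1769/188 (≈9.4096) theta=-35639/67116 (≈-0.5310)
After 7 (propagate distance d=42 (to screen)): x=-41205/3196 (≈-12.8927) theta=-35639/67116 (≈-0.5310)
Rounded to 4 decimal places: x = -12.8927

Answer: -12.8927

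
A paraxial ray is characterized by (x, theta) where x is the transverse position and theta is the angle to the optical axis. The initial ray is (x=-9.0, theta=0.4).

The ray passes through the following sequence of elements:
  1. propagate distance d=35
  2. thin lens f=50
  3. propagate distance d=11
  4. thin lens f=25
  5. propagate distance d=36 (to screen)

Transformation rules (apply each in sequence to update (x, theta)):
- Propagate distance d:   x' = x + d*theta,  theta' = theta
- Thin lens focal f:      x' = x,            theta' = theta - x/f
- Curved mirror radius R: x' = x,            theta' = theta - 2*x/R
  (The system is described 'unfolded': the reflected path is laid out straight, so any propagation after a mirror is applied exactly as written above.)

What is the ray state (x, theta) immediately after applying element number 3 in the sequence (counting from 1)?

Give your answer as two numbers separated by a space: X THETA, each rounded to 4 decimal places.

Initial: x=-9.0000 theta=0.4000
After 1 (propagate distance d=35): x=5.0000 theta=0.4000
After 2 (thin lens f=50): x=5.0000 theta=0.3000
After 3 (propagate distance d=11): x=8.3000 theta=0.3000
Rounded to 4 decimal places: x = 8.3000, theta = 0.3000

Answer: 8.3000 0.3000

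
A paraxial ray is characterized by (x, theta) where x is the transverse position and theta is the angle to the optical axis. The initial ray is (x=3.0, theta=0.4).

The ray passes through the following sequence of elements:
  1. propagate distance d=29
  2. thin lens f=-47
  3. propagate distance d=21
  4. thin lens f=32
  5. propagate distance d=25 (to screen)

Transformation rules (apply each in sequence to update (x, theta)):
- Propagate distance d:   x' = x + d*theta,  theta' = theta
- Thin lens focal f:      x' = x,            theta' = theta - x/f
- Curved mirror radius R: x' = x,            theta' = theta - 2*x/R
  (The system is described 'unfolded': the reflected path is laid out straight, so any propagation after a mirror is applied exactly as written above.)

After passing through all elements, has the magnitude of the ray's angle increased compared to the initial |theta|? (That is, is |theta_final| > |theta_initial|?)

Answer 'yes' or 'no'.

Initial: x=3.0000 theta=0.4000
After 1 (propagate distance d=29): x=14.6000 theta=0.4000
After 2 (thin lens f=-47): x=14.6000 theta=167/235 (≈0.7106)
After 3 (propagate distance d=21): x=6938/235 (≈29.5234) theta=167/235 (≈0.7106)
After 4 (thin lens f=32): x=6938/235 (≈29.5234) theta=-797/3760 (≈-0.2120)
After 5 (propagate distance d=25 (to screen)): x=91083/3760 (≈24.2242) theta=-797/3760 (≈-0.2120)
|theta_initial|=0.4000 |theta_final|=797/3760 (≈0.2120) -> not increased

Answer: no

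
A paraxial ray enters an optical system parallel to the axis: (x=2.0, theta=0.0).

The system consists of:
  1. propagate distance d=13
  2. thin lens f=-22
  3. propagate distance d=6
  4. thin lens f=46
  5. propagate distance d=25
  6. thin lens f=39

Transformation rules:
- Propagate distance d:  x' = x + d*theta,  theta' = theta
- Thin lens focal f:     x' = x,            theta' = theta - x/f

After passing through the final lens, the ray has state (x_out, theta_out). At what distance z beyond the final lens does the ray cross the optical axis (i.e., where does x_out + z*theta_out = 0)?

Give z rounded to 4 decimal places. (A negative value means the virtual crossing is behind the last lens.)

Initial: x=2.0000 theta=0.0000
After 1 (propagate distance d=13): x=2.0000 theta=0.0000
After 2 (thin lens f=-22): x=2.0000 theta=1/11 (≈0.0909)
After 3 (propagate distance d=6): x=28/11 (≈2.5455) theta=1/11 (≈0.0909)
After 4 (thin lens f=46): x=28/11 (≈2.5455) theta=9/253 (≈0.0356)
After 5 (propagate distance d=25): x=79/23 (≈3.4348) theta=9/253 (≈0.0356)
After 6 (thin lens f=39): x=79/23 (≈3.4348) theta=-518/9867 (≈-0.0525)
z_focus = -x_out/theta_out = -(79/23)/(-518/9867) = 33891/518 ≈ 65.4266
Rounded to 4 decimal places: z = 65.4266

Answer: 65.4266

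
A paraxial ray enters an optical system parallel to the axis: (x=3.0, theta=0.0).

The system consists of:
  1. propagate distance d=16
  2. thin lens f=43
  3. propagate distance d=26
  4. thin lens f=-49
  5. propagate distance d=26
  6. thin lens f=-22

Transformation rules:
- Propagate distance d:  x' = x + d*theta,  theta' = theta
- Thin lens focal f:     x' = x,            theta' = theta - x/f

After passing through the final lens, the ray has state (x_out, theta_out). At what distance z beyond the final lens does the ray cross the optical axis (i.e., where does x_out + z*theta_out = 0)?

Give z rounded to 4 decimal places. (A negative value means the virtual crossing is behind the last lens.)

Answer: 0.0313

Derivation:
Initial: x=3.0000 theta=0.0000
After 1 (propagate distance d=16): x=3.0000 theta=0.0000
After 2 (thin lens f=43): x=3.0000 theta=-3/43 (≈-0.0698)
After 3 (propagate distance d=26): x=51/43 (≈1.1860) theta=-3/43 (≈-0.0698)
After 4 (thin lens f=-49): x=51/43 (≈1.1860) theta=-96/2107 (≈-0.0456)
After 5 (propagate distance d=26): x=3/2107 (≈0.0014) theta=-96/2107 (≈-0.0456)
After 6 (thin lens f=-22): x=3/2107 (≈0.0014) theta=-2109/46354 (≈-0.0455)
z_focus = -x_out/theta_out = -(3/2107)/(-2109/46354) = 22/703 ≈ 0.0313
Rounded to 4 decimal places: z = 0.0313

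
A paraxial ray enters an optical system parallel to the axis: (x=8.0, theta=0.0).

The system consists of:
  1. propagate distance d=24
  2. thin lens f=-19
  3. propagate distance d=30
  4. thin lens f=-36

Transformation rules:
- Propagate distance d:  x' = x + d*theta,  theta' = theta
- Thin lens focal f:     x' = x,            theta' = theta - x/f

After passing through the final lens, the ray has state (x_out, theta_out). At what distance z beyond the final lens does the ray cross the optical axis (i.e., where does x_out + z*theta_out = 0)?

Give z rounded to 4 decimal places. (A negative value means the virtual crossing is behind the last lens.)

Initial: x=8.0000 theta=0.0000
After 1 (propagate distance d=24): x=8.0000 theta=0.0000
After 2 (thin lens f=-19): x=8.0000 theta=8/19 (≈0.4211)
After 3 (propagate distance d=30): x=392/19 (≈20.6316) theta=8/19 (≈0.4211)
After 4 (thin lens f=-36): x=392/19 (≈20.6316) theta=170/171 (≈0.9942)
z_focus = -x_out/theta_out = -(392/19)/(170/171) = -1764/85 ≈ -20.7529
Rounded to 4 decimal places: z = -20.7529

Answer: -20.7529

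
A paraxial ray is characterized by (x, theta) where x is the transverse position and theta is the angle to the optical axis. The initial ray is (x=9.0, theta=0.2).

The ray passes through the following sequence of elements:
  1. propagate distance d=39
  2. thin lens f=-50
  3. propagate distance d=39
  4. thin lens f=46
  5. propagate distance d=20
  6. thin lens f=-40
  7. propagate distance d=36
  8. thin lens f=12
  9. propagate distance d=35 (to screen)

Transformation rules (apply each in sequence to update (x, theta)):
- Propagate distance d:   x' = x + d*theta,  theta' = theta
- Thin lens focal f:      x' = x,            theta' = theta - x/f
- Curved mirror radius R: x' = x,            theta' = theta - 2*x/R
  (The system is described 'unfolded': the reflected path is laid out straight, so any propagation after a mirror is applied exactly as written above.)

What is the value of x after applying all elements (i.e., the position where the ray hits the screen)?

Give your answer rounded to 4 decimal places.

Answer: -78.9748

Derivation:
Initial: x=9.0000 theta=0.2000
After 1 (propagate distance d=39): x=16.8000 theta=0.2000
After 2 (thin lens f=-50): x=16.8000 theta=0.5360
After 3 (propagate distance d=39): x=37.7040 theta=0.5360
After 4 (thin lens f=46): x=37.7040 theta=-1631/5750 (≈-0.2837)
After 5 (propagate distance d=20): x=92089/2875 (≈32.0310) theta=-1631/5750 (≈-0.2837)
After 6 (thin lens f=-40): x=92089/2875 (≈32.0310) theta=59469/115000 (≈0.5171)
After 7 (propagate distance d=36): x=1456111/28750 (≈50.6473) theta=59469/115000 (≈0.5171)
After 8 (thin lens f=12): x=1456111/28750 (≈50.6473) theta=-159713/43125 (≈-3.7035)
After 9 (propagate distance d=35 (to screen)): x=-6811577/86250 (≈-78.9748) theta=-159713/43125 (≈-3.7035)
Rounded to 4 decimal places: x = -78.9748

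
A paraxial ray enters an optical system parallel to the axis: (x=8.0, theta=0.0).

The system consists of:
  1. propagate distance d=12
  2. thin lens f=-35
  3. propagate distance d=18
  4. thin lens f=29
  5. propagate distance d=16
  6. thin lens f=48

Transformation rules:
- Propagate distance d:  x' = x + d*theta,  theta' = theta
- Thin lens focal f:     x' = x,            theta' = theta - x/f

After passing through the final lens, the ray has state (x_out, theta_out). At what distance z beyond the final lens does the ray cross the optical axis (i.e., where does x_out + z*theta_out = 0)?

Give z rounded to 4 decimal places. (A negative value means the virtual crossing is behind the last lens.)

Initial: x=8.0000 theta=0.0000
After 1 (propagate distance d=12): x=8.0000 theta=0.0000
After 2 (thin lens f=-35): x=8.0000 theta=8/35 (≈0.2286)
After 3 (propagate distance d=18): x=424/35 (≈12.1143) theta=8/35 (≈0.2286)
After 4 (thin lens f=29): x=424/35 (≈12.1143) theta=-192/1015 (≈-0.1892)
After 5 (propagate distance d=16): x=9224/1015 (≈9.0877) theta=-192/1015 (≈-0.1892)
After 6 (thin lens f=48): x=9224/1015 (≈9.0877) theta=-461/1218 (≈-0.3785)
z_focus = -x_out/theta_out = -(9224/1015)/(-461/1218) = 55344/2305 ≈ 24.0104
Rounded to 4 decimal places: z = 24.0104

Answer: 24.0104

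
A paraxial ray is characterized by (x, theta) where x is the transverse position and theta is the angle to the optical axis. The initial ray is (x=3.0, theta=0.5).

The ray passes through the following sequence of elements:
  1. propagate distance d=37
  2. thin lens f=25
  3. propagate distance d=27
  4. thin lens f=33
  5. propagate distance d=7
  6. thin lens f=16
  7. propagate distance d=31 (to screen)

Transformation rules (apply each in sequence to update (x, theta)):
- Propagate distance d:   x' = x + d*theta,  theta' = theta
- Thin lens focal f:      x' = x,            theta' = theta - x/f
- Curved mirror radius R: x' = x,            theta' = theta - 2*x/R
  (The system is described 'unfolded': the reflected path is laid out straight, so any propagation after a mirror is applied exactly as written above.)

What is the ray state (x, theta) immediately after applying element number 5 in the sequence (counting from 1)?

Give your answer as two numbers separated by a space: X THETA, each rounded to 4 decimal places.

Answer: 6.7612 -0.7170

Derivation:
Initial: x=3.0000 theta=0.5000
After 1 (propagate distance d=37): x=21.5000 theta=0.5000
After 2 (thin lens f=25): x=21.5000 theta=-0.3600
After 3 (propagate distance d=27): x=11.7800 theta=-0.3600
After 4 (thin lens f=33): x=11.7800 theta=-1183/1650 (≈-0.7170)
After 5 (propagate distance d=7): x=5578/825 (≈6.7612) theta=-1183/1650 (≈-0.7170)
Rounded to 4 decimal places: x = 6.7612, theta = -0.7170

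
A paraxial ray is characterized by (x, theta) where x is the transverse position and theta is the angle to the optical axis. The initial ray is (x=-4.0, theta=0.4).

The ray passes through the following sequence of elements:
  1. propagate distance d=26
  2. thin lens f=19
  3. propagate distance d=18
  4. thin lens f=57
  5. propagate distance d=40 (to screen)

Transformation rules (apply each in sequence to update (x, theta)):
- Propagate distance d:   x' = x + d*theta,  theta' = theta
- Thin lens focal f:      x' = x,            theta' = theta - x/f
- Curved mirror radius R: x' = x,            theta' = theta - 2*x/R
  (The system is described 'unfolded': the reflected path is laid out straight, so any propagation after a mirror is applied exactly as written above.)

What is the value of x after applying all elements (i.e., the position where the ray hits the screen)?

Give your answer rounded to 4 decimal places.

Initial: x=-4.0000 theta=0.4000
After 1 (propagate distance d=26): x=6.4000 theta=0.4000
After 2 (thin lens f=19): x=6.4000 theta=6/95 (≈0.0632)
After 3 (propagate distance d=18): x=716/95 (≈7.5368) theta=6/95 (≈0.0632)
After 4 (thin lens f=57): x=716/95 (≈7.5368) theta=-374/5415 (≈-0.0691)
After 5 (propagate distance d=40 (to screen)): x=25852/5415 (≈4.7741) theta=-374/5415 (≈-0.0691)
Rounded to 4 decimal places: x = 4.7741

Answer: 4.7741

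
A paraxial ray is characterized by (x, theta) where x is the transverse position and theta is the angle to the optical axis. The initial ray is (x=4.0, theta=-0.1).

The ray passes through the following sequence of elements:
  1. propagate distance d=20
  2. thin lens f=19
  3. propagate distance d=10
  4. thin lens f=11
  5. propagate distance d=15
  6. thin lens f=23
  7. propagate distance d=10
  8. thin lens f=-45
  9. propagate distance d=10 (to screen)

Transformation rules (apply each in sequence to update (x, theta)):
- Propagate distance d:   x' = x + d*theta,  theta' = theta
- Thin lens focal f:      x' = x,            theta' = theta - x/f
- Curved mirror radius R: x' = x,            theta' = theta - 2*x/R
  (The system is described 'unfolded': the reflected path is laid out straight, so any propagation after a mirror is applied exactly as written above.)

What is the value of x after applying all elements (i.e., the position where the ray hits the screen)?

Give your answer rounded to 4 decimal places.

Answer: -5.2385

Derivation:
Initial: x=4.0000 theta=-0.1000
After 1 (propagate distance d=20): x=2.0000 theta=-0.1000
After 2 (thin lens f=19): x=2.0000 theta=-39/190 (≈-0.2053)
After 3 (propagate distance d=10): x=-1/19 (≈-0.0526) theta=-39/190 (≈-0.2053)
After 4 (thin lens f=11): x=-1/19 (≈-0.0526) theta=-419/2090 (≈-0.2005)
After 5 (propagate distance d=15): x=-1279/418 (≈-3.0598) theta=-419/2090 (≈-0.2005)
After 6 (thin lens f=23): x=-1279/418 (≈-3.0598) theta=-1621/24035 (≈-0.0674)
After 7 (propagate distance d=10): x=-35901/9614 (≈-3.7342) theta=-1621/24035 (≈-0.0674)
After 8 (thin lens f=-45): x=-35901/9614 (≈-3.7342) theta=-7231/48070 (≈-0.1504)
After 9 (propagate distance d=10 (to screen)): x=-50363/9614 (≈-5.2385) theta=-7231/48070 (≈-0.1504)
Rounded to 4 decimal places: x = -5.2385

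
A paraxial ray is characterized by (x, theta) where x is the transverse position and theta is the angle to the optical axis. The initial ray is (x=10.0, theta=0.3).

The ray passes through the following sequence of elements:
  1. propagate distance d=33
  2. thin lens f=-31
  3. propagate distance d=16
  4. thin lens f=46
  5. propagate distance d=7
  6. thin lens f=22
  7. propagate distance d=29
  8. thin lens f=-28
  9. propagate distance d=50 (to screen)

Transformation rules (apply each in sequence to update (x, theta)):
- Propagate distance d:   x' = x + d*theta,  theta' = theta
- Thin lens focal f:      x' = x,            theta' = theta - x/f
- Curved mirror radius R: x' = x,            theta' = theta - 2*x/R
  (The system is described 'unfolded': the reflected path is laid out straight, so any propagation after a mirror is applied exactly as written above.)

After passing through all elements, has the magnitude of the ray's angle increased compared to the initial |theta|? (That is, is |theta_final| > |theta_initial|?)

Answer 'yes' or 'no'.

Answer: yes

Derivation:
Initial: x=10.0000 theta=0.3000
After 1 (propagate distance d=33): x=19.9000 theta=0.3000
After 2 (thin lens f=-31): x=19.9000 theta=146/155 (≈0.9419)
After 3 (propagate distance d=16): x=10841/310 (≈34.9710) theta=146/155 (≈0.9419)
After 4 (thin lens f=46): x=10841/310 (≈34.9710) theta=2591/14260 (≈0.1817)
After 5 (propagate distance d=7): x=516823/14260 (≈36.2428) theta=2591/14260 (≈0.1817)
After 6 (thin lens f=22): x=516823/14260 (≈36.2428) theta=-459821/313720 (≈-1.4657)
After 7 (propagate distance d=29): x=-1964703/313720 (≈-6.2626) theta=-459821/313720 (≈-1.4657)
After 8 (thin lens f=-28): x=-1964703/313720 (≈-6.2626) theta=-14839691/8784160 (≈-1.6894)
After 9 (propagate distance d=50 (to screen)): x=-398498117/4392080 (≈-90.7311) theta=-14839691/8784160 (≈-1.6894)
|theta_initial|=0.3000 |theta_final|=14839691/8784160 (≈1.6894) -> increased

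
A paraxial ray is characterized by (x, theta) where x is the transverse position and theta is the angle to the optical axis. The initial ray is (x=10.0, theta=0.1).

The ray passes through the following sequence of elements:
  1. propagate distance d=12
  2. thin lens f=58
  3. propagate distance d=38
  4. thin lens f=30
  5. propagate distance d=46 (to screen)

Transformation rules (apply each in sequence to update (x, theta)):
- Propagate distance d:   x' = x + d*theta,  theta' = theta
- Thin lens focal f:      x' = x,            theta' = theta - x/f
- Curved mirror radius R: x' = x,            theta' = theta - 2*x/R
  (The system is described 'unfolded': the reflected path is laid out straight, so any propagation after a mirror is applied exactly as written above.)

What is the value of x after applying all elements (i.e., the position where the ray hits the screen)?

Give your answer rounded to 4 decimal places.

Initial: x=10.0000 theta=0.1000
After 1 (propagate distance d=12): x=11.2000 theta=0.1000
After 2 (thin lens f=58): x=11.2000 theta=-27/290 (≈-0.0931)
After 3 (propagate distance d=38): x=1111/145 (≈7.6621) theta=-27/290 (≈-0.0931)
After 4 (thin lens f=30): x=1111/145 (≈7.6621) theta=-758/2175 (≈-0.3485)
After 5 (propagate distance d=46 (to screen)): x=-18203/2175 (≈-8.3692) theta=-758/2175 (≈-0.3485)
Rounded to 4 decimal places: x = -8.3692

Answer: -8.3692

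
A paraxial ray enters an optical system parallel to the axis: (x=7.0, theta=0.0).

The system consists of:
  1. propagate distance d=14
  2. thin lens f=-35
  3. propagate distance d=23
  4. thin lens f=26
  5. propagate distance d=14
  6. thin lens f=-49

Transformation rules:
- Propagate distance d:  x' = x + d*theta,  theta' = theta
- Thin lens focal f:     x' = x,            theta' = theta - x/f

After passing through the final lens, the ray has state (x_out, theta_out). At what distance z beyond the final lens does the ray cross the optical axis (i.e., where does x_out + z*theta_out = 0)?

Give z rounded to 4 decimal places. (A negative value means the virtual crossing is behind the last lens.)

Answer: 102.2441

Derivation:
Initial: x=7.0000 theta=0.0000
After 1 (propagate distance d=14): x=7.0000 theta=0.0000
After 2 (thin lens f=-35): x=7.0000 theta=0.2000
After 3 (propagate distance d=23): x=11.6000 theta=0.2000
After 4 (thin lens f=26): x=11.6000 theta=-16/65 (≈-0.2462)
After 5 (propagate distance d=14): x=106/13 (≈8.1538) theta=-16/65 (≈-0.2462)
After 6 (thin lens f=-49): x=106/13 (≈8.1538) theta=-254/3185 (≈-0.0797)
z_focus = -x_out/theta_out = -(106/13)/(-254/3185) = 12985/127 ≈ 102.2441
Rounded to 4 decimal places: z = 102.2441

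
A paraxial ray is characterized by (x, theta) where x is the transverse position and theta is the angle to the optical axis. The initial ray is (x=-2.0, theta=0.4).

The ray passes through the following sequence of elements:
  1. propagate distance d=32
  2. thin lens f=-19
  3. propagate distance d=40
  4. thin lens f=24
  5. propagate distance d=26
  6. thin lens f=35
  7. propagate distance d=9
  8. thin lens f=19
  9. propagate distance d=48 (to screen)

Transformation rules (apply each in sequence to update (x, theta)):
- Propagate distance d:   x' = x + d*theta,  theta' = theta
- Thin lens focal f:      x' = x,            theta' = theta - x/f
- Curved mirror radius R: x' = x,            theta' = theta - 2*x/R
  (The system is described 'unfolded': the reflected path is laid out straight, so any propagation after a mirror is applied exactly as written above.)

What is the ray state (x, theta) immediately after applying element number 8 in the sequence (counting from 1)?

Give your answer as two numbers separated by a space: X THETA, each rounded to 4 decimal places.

Answer: 5.7773 -2.0011

Derivation:
Initial: x=-2.0000 theta=0.4000
After 1 (propagate distance d=32): x=10.8000 theta=0.4000
After 2 (thin lens f=-19): x=10.8000 theta=92/95 (≈0.9684)
After 3 (propagate distance d=40): x=4706/95 (≈49.5368) theta=92/95 (≈0.9684)
After 4 (thin lens f=24): x=4706/95 (≈49.5368) theta=-1249/1140 (≈-1.0956)
After 5 (propagate distance d=26): x=11999/570 (≈21.0509) theta=-1249/1140 (≈-1.0956)
After 6 (thin lens f=35): x=11999/570 (≈21.0509) theta=-22571/13300 (≈-1.6971)
After 7 (propagate distance d=9): x=230513/39900 (≈5.7773) theta=-22571/13300 (≈-1.6971)
After 8 (thin lens f=19): x=230513/39900 (≈5.7773) theta=-75853/37905 (≈-2.0011)
Rounded to 4 decimal places: x = 5.7773, theta = -2.0011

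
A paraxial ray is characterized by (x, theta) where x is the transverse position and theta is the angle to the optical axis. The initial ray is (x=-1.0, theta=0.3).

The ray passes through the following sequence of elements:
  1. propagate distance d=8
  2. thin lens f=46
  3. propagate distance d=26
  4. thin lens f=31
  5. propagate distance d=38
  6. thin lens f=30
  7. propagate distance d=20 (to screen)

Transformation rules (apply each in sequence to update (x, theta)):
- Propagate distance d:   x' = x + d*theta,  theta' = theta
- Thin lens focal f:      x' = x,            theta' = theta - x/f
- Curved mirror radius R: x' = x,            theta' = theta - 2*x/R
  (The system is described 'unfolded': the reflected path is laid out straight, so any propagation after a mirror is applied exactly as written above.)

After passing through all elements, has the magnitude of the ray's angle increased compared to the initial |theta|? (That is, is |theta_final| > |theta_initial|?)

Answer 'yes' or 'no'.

Initial: x=-1.0000 theta=0.3000
After 1 (propagate distance d=8): x=1.4000 theta=0.3000
After 2 (thin lens f=46): x=1.4000 theta=31/115 (≈0.2696)
After 3 (propagate distance d=26): x=967/115 (≈8.4087) theta=31/115 (≈0.2696)
After 4 (thin lens f=31): x=967/115 (≈8.4087) theta=-6/3565 (≈-0.0017)
After 5 (propagate distance d=38): x=29749/3565 (≈8.3447) theta=-6/3565 (≈-0.0017)
After 6 (thin lens f=30): x=29749/3565 (≈8.3447) theta=-29929/106950 (≈-0.2798)
After 7 (propagate distance d=20 (to screen)): x=29389/10695 (≈2.7479) theta=-29929/106950 (≈-0.2798)
|theta_initial|=0.3000 |theta_final|=29929/106950 (≈0.2798) -> not increased

Answer: no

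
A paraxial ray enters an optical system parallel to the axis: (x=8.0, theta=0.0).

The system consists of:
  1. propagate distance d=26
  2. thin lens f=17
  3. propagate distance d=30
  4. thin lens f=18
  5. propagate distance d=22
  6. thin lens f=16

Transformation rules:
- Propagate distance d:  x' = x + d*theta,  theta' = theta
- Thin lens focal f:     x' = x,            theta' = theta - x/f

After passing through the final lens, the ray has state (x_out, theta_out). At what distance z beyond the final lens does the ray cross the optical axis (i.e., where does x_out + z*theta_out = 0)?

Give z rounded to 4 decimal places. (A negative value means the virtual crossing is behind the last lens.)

Answer: 20.8485

Derivation:
Initial: x=8.0000 theta=0.0000
After 1 (propagate distance d=26): x=8.0000 theta=0.0000
After 2 (thin lens f=17): x=8.0000 theta=-8/17 (≈-0.4706)
After 3 (propagate distance d=30): x=-104/17 (≈-6.1176) theta=-8/17 (≈-0.4706)
After 4 (thin lens f=18): x=-104/17 (≈-6.1176) theta=-20/153 (≈-0.1307)
After 5 (propagate distance d=22): x=-1376/153 (≈-8.9935) theta=-20/153 (≈-0.1307)
After 6 (thin lens f=16): x=-1376/153 (≈-8.9935) theta=22/51 (≈0.4314)
z_focus = -x_out/theta_out = -(-1376/153)/(22/51) = 688/33 ≈ 20.8485
Rounded to 4 decimal places: z = 20.8485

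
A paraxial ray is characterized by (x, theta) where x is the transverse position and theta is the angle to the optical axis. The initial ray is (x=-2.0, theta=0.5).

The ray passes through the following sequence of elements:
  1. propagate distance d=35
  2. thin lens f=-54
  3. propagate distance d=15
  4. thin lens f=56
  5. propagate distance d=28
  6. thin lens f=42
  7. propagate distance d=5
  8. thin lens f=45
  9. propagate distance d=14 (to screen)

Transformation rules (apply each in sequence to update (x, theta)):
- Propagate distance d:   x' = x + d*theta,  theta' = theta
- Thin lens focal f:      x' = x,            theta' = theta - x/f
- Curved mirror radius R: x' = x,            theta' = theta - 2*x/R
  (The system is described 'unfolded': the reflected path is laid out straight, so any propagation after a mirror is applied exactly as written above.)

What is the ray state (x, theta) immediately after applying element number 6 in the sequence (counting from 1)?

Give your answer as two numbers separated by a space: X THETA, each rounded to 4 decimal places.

Initial: x=-2.0000 theta=0.5000
After 1 (propagate distance d=35): x=15.5000 theta=0.5000
After 2 (thin lens f=-54): x=15.5000 theta=85/108 (≈0.7870)
After 3 (propagate distance d=15): x=983/36 (≈27.3056) theta=85/108 (≈0.7870)
After 4 (thin lens f=56): x=983/36 (≈27.3056) theta=1811/6048 (≈0.2994)
After 5 (propagate distance d=28): x=7709/216 (≈35.6898) theta=1811/6048 (≈0.2994)
After 6 (thin lens f=42): x=7709/216 (≈35.6898) theta=-9985/18144 (≈-0.5503)
Rounded to 4 decimal places: x = 35.6898, theta = -0.5503

Answer: 35.6898 -0.5503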